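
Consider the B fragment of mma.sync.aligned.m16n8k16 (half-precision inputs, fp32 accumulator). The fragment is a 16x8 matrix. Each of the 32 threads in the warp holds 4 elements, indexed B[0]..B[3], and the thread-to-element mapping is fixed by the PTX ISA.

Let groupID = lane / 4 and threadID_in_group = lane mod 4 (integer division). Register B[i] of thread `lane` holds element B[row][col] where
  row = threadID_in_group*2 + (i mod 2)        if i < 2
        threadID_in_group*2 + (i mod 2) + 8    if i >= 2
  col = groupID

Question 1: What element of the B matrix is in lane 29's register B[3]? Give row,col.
lane 29: g=7 (29/4), t=1 (29%4)
i=3: r=1*2+1+8=11, c=g=7

11,7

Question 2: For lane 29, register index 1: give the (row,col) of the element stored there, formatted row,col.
3,7

lane 29: G=7 (29/4), T=1 (29%4)
i=1: r=1*2+1+0=3, c=G=7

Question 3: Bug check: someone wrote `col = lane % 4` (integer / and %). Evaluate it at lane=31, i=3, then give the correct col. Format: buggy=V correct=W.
`lane % 4`[31,3]=>3
lane 31=>31/4=7, 31 mod 4=3
i=3  r:2·3+1+8=>15  c:7
col: 3 vs 7

buggy=3 correct=7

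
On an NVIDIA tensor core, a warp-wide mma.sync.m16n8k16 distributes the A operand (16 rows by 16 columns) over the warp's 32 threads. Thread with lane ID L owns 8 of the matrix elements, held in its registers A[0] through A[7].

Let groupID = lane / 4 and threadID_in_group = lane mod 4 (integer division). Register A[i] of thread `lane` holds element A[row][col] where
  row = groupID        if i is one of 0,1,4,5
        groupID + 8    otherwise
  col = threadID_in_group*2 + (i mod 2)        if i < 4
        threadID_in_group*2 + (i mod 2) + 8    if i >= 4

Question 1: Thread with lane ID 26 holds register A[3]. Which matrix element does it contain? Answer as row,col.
L=26->gid=26>>2=6, tid=26&3=2
[3]->row 6+8=14  col 2·2+1+0=5

14,5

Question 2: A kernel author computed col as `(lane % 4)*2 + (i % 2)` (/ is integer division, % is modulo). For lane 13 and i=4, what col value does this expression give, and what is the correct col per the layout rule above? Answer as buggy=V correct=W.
`(lane % 4)*2 + (i % 2)`[13,4]->2
lane 13: gid=3 (13/4), tid=1 (13%4)
i=4: r=3+0=3, c=1*2+0+8=10
col: 2 vs 10

buggy=2 correct=10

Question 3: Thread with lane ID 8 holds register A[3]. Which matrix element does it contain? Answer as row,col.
10,1

lane 8: gid=2 (8/4), tid=0 (8%4)
i=3: r=2+8=10, c=0*2+1+0=1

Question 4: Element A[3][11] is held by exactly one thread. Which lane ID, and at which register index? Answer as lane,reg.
13,5

r:3=>grp=3,rB=0  c:11=>cB=1,tig=1,lo=1
L=3*4+1=13  i=1*4+0*2+1=5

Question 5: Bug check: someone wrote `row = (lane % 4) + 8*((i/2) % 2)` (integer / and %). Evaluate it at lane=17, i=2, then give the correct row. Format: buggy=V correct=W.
`(lane % 4) + 8*((i/2) % 2)`[17,2]->9
17: gid=4,tid=1
[2] (4+8,1*2+0+0) = (12,2)
row: 9 vs 12

buggy=9 correct=12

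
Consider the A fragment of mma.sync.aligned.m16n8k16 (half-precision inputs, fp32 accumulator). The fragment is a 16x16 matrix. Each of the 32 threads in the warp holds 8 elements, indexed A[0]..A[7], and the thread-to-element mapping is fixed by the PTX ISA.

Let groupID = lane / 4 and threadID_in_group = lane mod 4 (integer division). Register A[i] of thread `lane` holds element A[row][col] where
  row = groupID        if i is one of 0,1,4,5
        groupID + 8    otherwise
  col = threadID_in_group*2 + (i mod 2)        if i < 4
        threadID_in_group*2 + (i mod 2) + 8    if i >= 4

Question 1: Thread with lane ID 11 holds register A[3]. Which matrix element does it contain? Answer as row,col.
10,7

11: grp=2,tig=3
[3] (2+8,3*2+1+0) = (10,7)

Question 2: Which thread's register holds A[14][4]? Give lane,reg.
26,2

r=14->g=6,rb=1  c=4->cb=0,t=2,b0=0
L=6*4+2=26  i=0*4+1*2+0=2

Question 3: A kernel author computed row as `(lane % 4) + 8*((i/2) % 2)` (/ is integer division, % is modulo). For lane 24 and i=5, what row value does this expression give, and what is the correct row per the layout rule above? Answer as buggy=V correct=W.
`(lane % 4) + 8*((i/2) % 2)`[24,5]⇒0
L=24⇒gr=24>>2=6, th=24&3=0
[5]⇒row 6+0=6  col 0·2+1+8=9
row: 0 vs 6

buggy=0 correct=6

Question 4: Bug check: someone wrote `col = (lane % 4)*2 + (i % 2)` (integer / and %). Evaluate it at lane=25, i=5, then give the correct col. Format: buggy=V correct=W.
`(lane % 4)*2 + (i % 2)`[25,5]=>3
25: grp=6,tig=1
[5] (6+0,1*2+1+8) = (6,11)
col: 3 vs 11

buggy=3 correct=11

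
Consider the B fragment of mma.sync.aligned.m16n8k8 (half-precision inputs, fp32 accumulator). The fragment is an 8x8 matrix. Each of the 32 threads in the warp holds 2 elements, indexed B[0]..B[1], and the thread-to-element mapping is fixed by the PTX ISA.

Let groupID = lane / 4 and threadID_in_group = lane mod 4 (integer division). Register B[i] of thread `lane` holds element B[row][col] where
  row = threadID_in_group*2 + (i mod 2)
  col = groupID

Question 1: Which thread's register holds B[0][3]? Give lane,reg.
c=3→G=3  r=0→T=0,p=0
L=3*4+0=12  i=0=0

12,0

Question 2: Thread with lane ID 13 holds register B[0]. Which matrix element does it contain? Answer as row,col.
2,3

lane 13->13/4=3, 13 mod 4=1
i=0  r:2·1+0->2  c:3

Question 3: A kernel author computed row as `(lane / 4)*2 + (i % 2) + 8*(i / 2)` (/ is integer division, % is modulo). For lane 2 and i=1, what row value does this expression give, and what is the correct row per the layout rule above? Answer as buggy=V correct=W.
`(lane / 4)*2 + (i % 2) + 8*(i / 2)`[2,1]->1
2: g=0,t=2
[1] (2*2+1,0) = (5,0)
row: 1 vs 5

buggy=1 correct=5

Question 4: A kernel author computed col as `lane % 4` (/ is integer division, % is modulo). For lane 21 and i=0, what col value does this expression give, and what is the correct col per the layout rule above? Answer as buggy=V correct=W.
buggy=1 correct=5

`lane % 4`[21,0]⇒1
lane 21: gr=5 (21/4), th=1 (21%4)
i=0: r=1*2+0=2, c=gr=5
col: 1 vs 5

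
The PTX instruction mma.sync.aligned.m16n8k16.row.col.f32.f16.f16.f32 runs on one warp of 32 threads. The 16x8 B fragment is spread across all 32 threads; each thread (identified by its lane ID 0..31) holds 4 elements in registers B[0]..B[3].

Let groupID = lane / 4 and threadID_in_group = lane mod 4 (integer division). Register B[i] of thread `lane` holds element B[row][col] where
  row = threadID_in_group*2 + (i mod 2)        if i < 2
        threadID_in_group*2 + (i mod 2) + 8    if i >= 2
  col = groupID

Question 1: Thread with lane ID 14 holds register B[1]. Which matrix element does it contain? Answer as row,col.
lane 14->14/4=3, 14 mod 4=2
i=1  r:2·2+1+0->5  c:3

5,3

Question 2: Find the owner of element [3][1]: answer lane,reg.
5,1

c=1⇒gr=1  r=3⇒Rb=0,th=1,odd=1
L=1*4+1=5  i=0*2+1=1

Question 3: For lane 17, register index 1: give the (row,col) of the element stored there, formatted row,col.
lane 17: grp=4 (17/4), tig=1 (17%4)
i=1: r=1*2+1+0=3, c=grp=4

3,4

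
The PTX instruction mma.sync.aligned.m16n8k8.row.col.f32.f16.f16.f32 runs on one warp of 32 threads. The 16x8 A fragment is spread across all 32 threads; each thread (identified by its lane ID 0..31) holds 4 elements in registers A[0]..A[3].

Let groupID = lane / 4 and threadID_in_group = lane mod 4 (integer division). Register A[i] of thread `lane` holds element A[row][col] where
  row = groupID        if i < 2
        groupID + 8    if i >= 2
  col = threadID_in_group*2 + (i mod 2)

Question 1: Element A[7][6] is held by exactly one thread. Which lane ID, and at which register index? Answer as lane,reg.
31,0

r:7=>grp=7,rB=0  c:6=>tig=3,lo=0
L=7*4+3=31  i=0*2+0=0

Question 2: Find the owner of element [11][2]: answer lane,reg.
r:11=>grp=3,rB=1  c:2=>tig=1,lo=0
L=3*4+1=13  i=1*2+0=2

13,2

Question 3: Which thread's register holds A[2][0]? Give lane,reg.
8,0

r:2=>grp=2,rB=0  c:0=>tig=0,lo=0
L=2*4+0=8  i=0*2+0=0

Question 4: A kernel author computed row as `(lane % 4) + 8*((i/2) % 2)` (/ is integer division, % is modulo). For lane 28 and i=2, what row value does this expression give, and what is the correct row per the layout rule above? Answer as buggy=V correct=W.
buggy=8 correct=15

`(lane % 4) + 8*((i/2) % 2)`[28,2]=>8
L=28=>grp=28>>2=7, tig=28&3=0
[2]=>row 7+8=15  col 0·2+0=0
row: 8 vs 15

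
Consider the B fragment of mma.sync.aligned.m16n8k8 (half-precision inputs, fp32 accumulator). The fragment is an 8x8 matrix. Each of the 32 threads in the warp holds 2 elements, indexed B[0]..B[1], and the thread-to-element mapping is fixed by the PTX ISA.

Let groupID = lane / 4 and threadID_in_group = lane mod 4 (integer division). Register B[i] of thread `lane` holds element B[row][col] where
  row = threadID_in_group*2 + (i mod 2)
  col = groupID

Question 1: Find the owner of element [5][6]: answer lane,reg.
26,1

c=6⇒gr=6  r=5⇒th=2,odd=1
L=6*4+2=26  i=1=1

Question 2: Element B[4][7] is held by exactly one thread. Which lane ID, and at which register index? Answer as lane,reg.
30,0

c=7->g=7  r=4->t=2,b0=0
L=7*4+2=30  i=0=0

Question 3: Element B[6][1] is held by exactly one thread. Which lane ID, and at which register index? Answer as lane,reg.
7,0

c=1⇒gr=1  r=6⇒th=3,odd=0
L=1*4+3=7  i=0=0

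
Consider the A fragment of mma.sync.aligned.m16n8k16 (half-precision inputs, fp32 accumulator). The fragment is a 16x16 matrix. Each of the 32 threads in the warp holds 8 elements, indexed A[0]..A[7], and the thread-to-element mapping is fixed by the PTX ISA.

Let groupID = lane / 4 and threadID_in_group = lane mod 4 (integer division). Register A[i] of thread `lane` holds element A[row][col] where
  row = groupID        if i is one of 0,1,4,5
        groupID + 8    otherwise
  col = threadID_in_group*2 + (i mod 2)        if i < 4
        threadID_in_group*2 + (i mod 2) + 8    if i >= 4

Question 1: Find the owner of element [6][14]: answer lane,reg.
r:6=>grp=6,rB=0  c:14=>cB=1,tig=3,lo=0
L=6*4+3=27  i=1*4+0*2+0=4

27,4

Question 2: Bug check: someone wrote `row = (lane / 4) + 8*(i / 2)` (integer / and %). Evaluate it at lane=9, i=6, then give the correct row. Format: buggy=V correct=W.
buggy=26 correct=10

`(lane / 4) + 8*(i / 2)`[9,6]->26
L=9->gid=9>>2=2, tid=9&3=1
[6]->row 2+8=10  col 1·2+0+8=10
row: 26 vs 10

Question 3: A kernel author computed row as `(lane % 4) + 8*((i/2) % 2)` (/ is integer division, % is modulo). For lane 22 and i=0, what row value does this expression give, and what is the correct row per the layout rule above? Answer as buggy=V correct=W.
buggy=2 correct=5

`(lane % 4) + 8*((i/2) % 2)`[22,0]→2
lane 22→22/4=5, 22 mod 4=2
i=0  r:5+0→5  c:2·2+0+0→4
row: 2 vs 5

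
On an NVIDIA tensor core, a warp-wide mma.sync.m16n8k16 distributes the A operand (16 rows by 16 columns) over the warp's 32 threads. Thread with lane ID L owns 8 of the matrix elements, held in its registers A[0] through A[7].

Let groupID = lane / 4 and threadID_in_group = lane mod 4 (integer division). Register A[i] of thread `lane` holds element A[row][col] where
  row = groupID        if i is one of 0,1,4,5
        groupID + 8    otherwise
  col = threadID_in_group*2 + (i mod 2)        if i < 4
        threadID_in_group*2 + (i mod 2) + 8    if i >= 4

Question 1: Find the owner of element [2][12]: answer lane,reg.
r=2→G=2,rhi=0  c=12→chi=1,T=2,p=0
L=2*4+2=10  i=1*4+0*2+0=4

10,4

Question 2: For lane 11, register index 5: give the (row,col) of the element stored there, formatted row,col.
2,15

lane 11: G=2 (11/4), T=3 (11%4)
i=5: r=2+0=2, c=3*2+1+8=15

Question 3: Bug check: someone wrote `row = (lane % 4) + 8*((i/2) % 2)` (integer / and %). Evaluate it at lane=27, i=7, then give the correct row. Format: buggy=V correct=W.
`(lane % 4) + 8*((i/2) % 2)`[27,7]->11
L=27->g=27>>2=6, t=27&3=3
[7]->row 6+8=14  col 3·2+1+8=15
row: 11 vs 14

buggy=11 correct=14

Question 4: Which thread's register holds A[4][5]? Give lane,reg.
r=4->g=4,rb=0  c=5->cb=0,t=2,b0=1
L=4*4+2=18  i=0*4+0*2+1=1

18,1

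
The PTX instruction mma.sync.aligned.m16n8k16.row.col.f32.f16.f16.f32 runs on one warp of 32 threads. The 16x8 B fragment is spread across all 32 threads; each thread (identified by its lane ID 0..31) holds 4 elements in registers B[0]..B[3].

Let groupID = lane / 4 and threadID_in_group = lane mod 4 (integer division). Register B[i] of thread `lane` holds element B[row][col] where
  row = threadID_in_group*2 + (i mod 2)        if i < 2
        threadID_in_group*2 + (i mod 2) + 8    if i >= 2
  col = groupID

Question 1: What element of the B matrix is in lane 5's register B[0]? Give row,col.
2,1

lane 5→5/4=1, 5 mod 4=1
i=0  r:2·1+0+0→2  c:1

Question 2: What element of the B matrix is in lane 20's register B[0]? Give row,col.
0,5

lane 20->20/4=5, 20 mod 4=0
i=0  r:2·0+0+0->0  c:5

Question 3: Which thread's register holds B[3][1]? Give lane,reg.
5,1

c=1->g=1  r=3->rb=0,t=1,b0=1
L=1*4+1=5  i=0*2+1=1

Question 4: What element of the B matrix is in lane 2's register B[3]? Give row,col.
13,0

lane 2: G=0 (2/4), T=2 (2%4)
i=3: r=2*2+1+8=13, c=G=0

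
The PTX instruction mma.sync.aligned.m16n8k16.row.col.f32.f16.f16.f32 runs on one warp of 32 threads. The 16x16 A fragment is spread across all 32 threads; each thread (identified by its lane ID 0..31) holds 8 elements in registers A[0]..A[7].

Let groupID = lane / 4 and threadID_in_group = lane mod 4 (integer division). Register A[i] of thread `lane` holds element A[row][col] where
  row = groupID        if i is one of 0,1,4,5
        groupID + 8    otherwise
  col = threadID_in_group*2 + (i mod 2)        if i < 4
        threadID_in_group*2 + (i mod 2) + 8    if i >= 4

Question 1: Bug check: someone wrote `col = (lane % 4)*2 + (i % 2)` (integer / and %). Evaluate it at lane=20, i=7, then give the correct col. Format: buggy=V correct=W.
buggy=1 correct=9

`(lane % 4)*2 + (i % 2)`[20,7]→1
lane 20→20/4=5, 20 mod 4=0
i=7  r:5+8→13  c:2·0+1+8→9
col: 1 vs 9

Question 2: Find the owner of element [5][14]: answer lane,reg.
r=5->g=5,rb=0  c=14->cb=1,t=3,b0=0
L=5*4+3=23  i=1*4+0*2+0=4

23,4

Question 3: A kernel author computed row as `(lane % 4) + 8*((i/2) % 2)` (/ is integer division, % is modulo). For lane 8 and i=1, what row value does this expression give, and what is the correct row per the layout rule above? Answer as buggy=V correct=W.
buggy=0 correct=2

`(lane % 4) + 8*((i/2) % 2)`[8,1]⇒0
lane 8⇒8/4=2, 8 mod 4=0
i=1  r:2+0⇒2  c:2·0+1+0⇒1
row: 0 vs 2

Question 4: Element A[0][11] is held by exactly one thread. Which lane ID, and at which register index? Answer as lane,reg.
1,5

r=0->g=0,rb=0  c=11->cb=1,t=1,b0=1
L=0*4+1=1  i=1*4+0*2+1=5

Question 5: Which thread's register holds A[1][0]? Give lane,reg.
4,0

r=1→G=1,rhi=0  c=0→chi=0,T=0,p=0
L=1*4+0=4  i=0*4+0*2+0=0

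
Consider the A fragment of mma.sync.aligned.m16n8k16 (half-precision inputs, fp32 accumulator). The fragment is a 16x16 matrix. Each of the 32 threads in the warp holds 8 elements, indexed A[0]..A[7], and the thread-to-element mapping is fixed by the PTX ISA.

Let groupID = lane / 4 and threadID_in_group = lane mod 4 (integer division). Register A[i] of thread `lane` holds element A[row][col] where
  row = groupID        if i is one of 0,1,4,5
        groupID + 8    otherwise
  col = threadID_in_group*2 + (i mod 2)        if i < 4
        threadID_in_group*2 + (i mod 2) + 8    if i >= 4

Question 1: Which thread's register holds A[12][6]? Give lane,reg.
r=12⇒gr=4,Rb=1  c=6⇒Cb=0,th=3,odd=0
L=4*4+3=19  i=0*4+1*2+0=2

19,2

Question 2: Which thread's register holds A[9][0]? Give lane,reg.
4,2

r:9=>grp=1,rB=1  c:0=>cB=0,tig=0,lo=0
L=1*4+0=4  i=0*4+1*2+0=2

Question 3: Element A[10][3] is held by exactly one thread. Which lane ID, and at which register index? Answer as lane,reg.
9,3

r: 10->gid=2,r8=1  c: 3->c8=0,tid=1,i&1=1
L=2*4+1=9  i=0*4+1*2+1=3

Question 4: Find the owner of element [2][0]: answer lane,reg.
8,0

r: 2->gid=2,r8=0  c: 0->c8=0,tid=0,i&1=0
L=2*4+0=8  i=0*4+0*2+0=0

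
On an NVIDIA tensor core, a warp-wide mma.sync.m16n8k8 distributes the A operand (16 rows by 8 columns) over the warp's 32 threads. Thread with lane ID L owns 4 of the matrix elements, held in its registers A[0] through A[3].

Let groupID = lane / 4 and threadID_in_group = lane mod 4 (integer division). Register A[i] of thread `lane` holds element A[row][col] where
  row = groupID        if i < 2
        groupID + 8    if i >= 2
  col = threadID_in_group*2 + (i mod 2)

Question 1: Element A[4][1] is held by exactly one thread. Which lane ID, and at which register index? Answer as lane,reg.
r: 4->gid=4,r8=0  c: 1->tid=0,i&1=1
L=4*4+0=16  i=0*2+1=1

16,1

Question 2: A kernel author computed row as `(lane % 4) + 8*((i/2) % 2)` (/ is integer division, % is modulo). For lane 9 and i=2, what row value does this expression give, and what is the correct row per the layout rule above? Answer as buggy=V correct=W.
`(lane % 4) + 8*((i/2) % 2)`[9,2]→9
lane 9: G=2 (9/4), T=1 (9%4)
i=2: r=2+8=10, c=1*2+0=2
row: 9 vs 10

buggy=9 correct=10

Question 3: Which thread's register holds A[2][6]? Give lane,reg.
11,0

r=2⇒gr=2,Rb=0  c=6⇒th=3,odd=0
L=2*4+3=11  i=0*2+0=0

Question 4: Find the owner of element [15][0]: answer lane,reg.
28,2

r: 15->gid=7,r8=1  c: 0->tid=0,i&1=0
L=7*4+0=28  i=1*2+0=2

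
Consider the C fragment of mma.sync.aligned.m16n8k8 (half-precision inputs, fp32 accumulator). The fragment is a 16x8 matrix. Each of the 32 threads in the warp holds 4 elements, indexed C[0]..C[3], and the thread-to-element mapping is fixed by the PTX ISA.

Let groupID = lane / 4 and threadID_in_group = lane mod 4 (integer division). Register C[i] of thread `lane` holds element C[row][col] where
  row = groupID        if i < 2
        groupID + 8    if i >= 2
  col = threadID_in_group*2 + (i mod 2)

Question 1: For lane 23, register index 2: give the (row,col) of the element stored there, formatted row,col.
13,6

lane 23⇒23/4=5, 23 mod 4=3
i=2  r:5+8⇒13  c:2·3+0⇒6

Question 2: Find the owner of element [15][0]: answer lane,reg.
28,2

r=15⇒gr=7,Rb=1  c=0⇒th=0,odd=0
L=7*4+0=28  i=1*2+0=2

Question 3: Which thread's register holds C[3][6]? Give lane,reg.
15,0

r:3=>grp=3,rB=0  c:6=>tig=3,lo=0
L=3*4+3=15  i=0*2+0=0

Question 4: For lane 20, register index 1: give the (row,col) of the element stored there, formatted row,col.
5,1

20: gid=5,tid=0
[1] (5+0,0*2+1) = (5,1)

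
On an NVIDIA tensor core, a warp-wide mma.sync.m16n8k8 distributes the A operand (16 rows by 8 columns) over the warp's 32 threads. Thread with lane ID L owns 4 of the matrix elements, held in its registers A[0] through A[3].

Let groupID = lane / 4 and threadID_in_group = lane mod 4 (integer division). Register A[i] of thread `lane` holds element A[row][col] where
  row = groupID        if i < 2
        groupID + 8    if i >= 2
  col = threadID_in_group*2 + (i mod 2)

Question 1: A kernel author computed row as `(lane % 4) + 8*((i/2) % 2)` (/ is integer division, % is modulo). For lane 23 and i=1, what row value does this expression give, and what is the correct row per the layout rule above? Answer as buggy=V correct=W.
buggy=3 correct=5

`(lane % 4) + 8*((i/2) % 2)`[23,1]=>3
lane 23: grp=5 (23/4), tig=3 (23%4)
i=1: r=5+0=5, c=3*2+1=7
row: 3 vs 5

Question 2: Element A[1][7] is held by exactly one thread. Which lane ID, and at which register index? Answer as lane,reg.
r=1→G=1,rhi=0  c=7→T=3,p=1
L=1*4+3=7  i=0*2+1=1

7,1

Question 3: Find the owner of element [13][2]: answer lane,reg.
21,2

r=13⇒gr=5,Rb=1  c=2⇒th=1,odd=0
L=5*4+1=21  i=1*2+0=2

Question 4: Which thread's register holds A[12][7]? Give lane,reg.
r=12⇒gr=4,Rb=1  c=7⇒th=3,odd=1
L=4*4+3=19  i=1*2+1=3

19,3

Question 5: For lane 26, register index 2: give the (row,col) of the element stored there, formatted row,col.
14,4

26: g=6,t=2
[2] (6+8,2*2+0) = (14,4)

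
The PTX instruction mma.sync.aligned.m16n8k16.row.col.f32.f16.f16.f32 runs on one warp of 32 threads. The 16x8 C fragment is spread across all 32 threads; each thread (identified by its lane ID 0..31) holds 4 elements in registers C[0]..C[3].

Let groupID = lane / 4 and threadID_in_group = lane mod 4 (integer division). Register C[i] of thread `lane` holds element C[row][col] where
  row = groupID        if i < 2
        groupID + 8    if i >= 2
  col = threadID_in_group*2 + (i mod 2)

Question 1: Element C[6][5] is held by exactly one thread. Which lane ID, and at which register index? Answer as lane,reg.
r: 6->gid=6,r8=0  c: 5->tid=2,i&1=1
L=6*4+2=26  i=0*2+1=1

26,1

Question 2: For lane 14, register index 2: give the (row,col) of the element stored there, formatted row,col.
L=14->g=14>>2=3, t=14&3=2
[2]->row 3+8=11  col 2·2+0=4

11,4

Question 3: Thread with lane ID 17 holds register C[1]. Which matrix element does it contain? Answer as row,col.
lane 17->17/4=4, 17 mod 4=1
i=1  r:4+0->4  c:2·1+1->3

4,3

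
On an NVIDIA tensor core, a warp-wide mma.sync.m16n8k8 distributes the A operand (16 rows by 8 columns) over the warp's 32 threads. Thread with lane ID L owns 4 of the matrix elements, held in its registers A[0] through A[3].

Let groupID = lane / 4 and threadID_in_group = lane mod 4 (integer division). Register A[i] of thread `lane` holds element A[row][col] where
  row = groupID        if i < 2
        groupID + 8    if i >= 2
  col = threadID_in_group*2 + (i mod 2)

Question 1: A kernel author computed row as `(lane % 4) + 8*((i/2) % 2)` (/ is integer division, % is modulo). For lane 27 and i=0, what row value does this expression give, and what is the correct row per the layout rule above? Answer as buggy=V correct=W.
buggy=3 correct=6

`(lane % 4) + 8*((i/2) % 2)`[27,0]->3
27: g=6,t=3
[0] (6+0,3*2+0) = (6,6)
row: 3 vs 6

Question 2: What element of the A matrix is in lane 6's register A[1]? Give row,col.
6: g=1,t=2
[1] (1+0,2*2+1) = (1,5)

1,5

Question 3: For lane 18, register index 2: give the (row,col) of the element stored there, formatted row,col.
L=18⇒gr=18>>2=4, th=18&3=2
[2]⇒row 4+8=12  col 2·2+0=4

12,4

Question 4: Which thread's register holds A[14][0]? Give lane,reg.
r=14->g=6,rb=1  c=0->t=0,b0=0
L=6*4+0=24  i=1*2+0=2

24,2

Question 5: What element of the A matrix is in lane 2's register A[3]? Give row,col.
8,5

2: gid=0,tid=2
[3] (0+8,2*2+1) = (8,5)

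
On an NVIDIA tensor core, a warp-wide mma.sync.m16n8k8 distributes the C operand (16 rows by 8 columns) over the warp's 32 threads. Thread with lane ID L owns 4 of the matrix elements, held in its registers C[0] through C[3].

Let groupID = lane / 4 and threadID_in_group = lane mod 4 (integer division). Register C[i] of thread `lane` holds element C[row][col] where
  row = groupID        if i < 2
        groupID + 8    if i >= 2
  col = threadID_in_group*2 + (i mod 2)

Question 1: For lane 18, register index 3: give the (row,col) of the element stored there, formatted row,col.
lane 18: gr=4 (18/4), th=2 (18%4)
i=3: r=4+8=12, c=2*2+1=5

12,5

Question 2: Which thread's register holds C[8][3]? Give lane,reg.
1,3

r=8→G=0,rhi=1  c=3→T=1,p=1
L=0*4+1=1  i=1*2+1=3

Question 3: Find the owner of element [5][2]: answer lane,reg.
21,0

r=5⇒gr=5,Rb=0  c=2⇒th=1,odd=0
L=5*4+1=21  i=0*2+0=0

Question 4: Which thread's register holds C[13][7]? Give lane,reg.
23,3

r:13=>grp=5,rB=1  c:7=>tig=3,lo=1
L=5*4+3=23  i=1*2+1=3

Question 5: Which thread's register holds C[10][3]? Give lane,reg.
r: 10->gid=2,r8=1  c: 3->tid=1,i&1=1
L=2*4+1=9  i=1*2+1=3

9,3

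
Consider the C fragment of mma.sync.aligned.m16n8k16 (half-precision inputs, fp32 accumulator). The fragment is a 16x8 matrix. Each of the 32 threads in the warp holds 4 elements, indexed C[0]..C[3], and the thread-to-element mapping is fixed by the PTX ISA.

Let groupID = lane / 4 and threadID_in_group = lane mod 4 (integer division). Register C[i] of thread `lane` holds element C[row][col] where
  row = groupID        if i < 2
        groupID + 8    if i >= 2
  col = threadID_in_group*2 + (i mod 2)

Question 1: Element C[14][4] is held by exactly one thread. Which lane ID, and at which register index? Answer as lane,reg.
26,2

r=14⇒gr=6,Rb=1  c=4⇒th=2,odd=0
L=6*4+2=26  i=1*2+0=2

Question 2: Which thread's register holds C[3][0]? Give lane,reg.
12,0

r=3⇒gr=3,Rb=0  c=0⇒th=0,odd=0
L=3*4+0=12  i=0*2+0=0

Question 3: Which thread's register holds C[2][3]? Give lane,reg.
9,1

r=2⇒gr=2,Rb=0  c=3⇒th=1,odd=1
L=2*4+1=9  i=0*2+1=1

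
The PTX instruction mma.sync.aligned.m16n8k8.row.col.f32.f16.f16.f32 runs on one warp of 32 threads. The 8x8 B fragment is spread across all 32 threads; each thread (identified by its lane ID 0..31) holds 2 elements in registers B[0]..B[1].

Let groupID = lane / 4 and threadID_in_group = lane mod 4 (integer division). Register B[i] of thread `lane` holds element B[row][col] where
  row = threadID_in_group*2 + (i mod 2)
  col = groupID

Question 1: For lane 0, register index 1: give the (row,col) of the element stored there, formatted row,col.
1,0

L=0->gid=0>>2=0, tid=0&3=0
[1]->row 0·2+1=1  col gid=0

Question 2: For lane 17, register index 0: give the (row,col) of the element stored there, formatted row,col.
lane 17: gr=4 (17/4), th=1 (17%4)
i=0: r=1*2+0=2, c=gr=4

2,4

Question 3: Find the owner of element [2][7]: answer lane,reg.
29,0

c=7⇒gr=7  r=2⇒th=1,odd=0
L=7*4+1=29  i=0=0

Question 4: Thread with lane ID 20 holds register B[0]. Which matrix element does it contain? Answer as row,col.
0,5

lane 20→20/4=5, 20 mod 4=0
i=0  r:2·0+0→0  c:5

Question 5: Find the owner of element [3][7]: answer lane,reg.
c: 7->gid=7  r: 3->tid=1,i&1=1
L=7*4+1=29  i=1=1

29,1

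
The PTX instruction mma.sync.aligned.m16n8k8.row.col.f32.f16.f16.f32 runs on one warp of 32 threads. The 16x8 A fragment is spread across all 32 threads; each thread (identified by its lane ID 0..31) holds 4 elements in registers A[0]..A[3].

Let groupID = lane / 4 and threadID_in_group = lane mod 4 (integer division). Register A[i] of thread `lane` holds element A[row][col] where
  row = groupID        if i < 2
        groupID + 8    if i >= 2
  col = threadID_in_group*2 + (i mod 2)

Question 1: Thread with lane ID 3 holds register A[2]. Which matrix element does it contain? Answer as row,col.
8,6

lane 3->3/4=0, 3 mod 4=3
i=2  r:0+8->8  c:2·3+0->6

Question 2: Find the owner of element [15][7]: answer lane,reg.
31,3

r: 15->gid=7,r8=1  c: 7->tid=3,i&1=1
L=7*4+3=31  i=1*2+1=3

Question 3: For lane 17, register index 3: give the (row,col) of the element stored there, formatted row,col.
12,3

lane 17->17/4=4, 17 mod 4=1
i=3  r:4+8->12  c:2·1+1->3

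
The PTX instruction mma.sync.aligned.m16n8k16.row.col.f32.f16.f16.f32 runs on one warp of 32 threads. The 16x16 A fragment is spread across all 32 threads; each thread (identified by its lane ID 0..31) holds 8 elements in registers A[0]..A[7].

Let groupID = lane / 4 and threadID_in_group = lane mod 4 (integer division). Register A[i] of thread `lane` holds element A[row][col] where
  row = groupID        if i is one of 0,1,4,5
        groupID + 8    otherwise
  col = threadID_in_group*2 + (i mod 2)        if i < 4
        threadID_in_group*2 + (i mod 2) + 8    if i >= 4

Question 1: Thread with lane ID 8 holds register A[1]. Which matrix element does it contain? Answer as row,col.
2,1

lane 8: G=2 (8/4), T=0 (8%4)
i=1: r=2+0=2, c=0*2+1+0=1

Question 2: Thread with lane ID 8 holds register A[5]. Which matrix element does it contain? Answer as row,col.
lane 8⇒8/4=2, 8 mod 4=0
i=5  r:2+0⇒2  c:2·0+1+8⇒9

2,9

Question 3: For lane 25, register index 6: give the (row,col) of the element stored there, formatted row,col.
lane 25->25/4=6, 25 mod 4=1
i=6  r:6+8->14  c:2·1+0+8->10

14,10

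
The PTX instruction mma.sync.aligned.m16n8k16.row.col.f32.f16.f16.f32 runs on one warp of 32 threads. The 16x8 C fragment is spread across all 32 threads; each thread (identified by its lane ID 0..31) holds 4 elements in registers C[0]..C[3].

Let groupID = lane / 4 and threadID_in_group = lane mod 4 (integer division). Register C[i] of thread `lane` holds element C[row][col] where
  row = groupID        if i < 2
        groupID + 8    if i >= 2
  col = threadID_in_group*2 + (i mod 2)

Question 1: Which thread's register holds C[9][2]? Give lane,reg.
5,2

r: 9->gid=1,r8=1  c: 2->tid=1,i&1=0
L=1*4+1=5  i=1*2+0=2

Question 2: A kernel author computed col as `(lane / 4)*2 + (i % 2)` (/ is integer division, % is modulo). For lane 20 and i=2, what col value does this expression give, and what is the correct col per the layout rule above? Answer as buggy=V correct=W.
buggy=10 correct=0

`(lane / 4)*2 + (i % 2)`[20,2]->10
lane 20->20/4=5, 20 mod 4=0
i=2  r:5+8->13  c:2·0+0->0
col: 10 vs 0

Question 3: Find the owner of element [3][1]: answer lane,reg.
12,1

r:3=>grp=3,rB=0  c:1=>tig=0,lo=1
L=3*4+0=12  i=0*2+1=1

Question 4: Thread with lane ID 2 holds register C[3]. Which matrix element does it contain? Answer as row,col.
2: g=0,t=2
[3] (0+8,2*2+1) = (8,5)

8,5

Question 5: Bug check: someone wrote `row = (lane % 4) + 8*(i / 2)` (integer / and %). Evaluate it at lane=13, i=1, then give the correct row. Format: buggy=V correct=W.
buggy=1 correct=3

`(lane % 4) + 8*(i / 2)`[13,1]→1
lane 13: G=3 (13/4), T=1 (13%4)
i=1: r=3+0=3, c=1*2+1=3
row: 1 vs 3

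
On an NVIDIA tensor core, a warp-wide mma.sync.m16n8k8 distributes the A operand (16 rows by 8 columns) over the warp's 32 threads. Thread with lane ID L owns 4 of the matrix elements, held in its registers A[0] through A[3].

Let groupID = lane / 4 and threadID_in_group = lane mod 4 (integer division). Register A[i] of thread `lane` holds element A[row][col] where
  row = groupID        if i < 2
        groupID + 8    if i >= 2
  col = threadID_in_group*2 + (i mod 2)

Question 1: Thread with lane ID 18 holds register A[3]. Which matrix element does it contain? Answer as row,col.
lane 18->18/4=4, 18 mod 4=2
i=3  r:4+8->12  c:2·2+1->5

12,5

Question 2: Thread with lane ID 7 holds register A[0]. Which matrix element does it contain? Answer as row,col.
1,6

lane 7: gr=1 (7/4), th=3 (7%4)
i=0: r=1+0=1, c=3*2+0=6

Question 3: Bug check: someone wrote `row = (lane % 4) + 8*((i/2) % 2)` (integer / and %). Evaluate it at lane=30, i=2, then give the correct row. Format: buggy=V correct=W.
buggy=10 correct=15

`(lane % 4) + 8*((i/2) % 2)`[30,2]→10
lane 30: G=7 (30/4), T=2 (30%4)
i=2: r=7+8=15, c=2*2+0=4
row: 10 vs 15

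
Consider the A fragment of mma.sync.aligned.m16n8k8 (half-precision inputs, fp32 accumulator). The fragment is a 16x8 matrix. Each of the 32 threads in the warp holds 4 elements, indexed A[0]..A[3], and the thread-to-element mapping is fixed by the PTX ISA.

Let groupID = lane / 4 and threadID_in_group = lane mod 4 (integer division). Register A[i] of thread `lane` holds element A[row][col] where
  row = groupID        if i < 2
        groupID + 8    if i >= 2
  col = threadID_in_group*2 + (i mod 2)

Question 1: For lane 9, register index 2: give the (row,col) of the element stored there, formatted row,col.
10,2

lane 9: G=2 (9/4), T=1 (9%4)
i=2: r=2+8=10, c=1*2+0=2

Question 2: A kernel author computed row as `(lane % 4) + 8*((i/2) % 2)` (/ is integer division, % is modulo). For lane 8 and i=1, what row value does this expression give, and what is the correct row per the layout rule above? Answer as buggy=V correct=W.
buggy=0 correct=2

`(lane % 4) + 8*((i/2) % 2)`[8,1]->0
L=8->gid=8>>2=2, tid=8&3=0
[1]->row 2+0=2  col 0·2+1=1
row: 0 vs 2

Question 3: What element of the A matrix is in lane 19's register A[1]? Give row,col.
lane 19: gr=4 (19/4), th=3 (19%4)
i=1: r=4+0=4, c=3*2+1=7

4,7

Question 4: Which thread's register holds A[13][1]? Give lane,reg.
r=13⇒gr=5,Rb=1  c=1⇒th=0,odd=1
L=5*4+0=20  i=1*2+1=3

20,3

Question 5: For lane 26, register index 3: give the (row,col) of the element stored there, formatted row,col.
14,5

L=26⇒gr=26>>2=6, th=26&3=2
[3]⇒row 6+8=14  col 2·2+1=5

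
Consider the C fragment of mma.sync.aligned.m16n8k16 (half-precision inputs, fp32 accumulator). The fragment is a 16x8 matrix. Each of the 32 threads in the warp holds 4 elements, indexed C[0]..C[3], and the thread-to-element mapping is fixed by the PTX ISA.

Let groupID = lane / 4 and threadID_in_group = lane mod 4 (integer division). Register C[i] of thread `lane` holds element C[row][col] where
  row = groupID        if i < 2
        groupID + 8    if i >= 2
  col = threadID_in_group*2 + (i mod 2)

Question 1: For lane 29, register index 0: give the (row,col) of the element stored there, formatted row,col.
lane 29: gr=7 (29/4), th=1 (29%4)
i=0: r=7+0=7, c=1*2+0=2

7,2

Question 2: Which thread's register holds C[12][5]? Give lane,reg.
r:12=>grp=4,rB=1  c:5=>tig=2,lo=1
L=4*4+2=18  i=1*2+1=3

18,3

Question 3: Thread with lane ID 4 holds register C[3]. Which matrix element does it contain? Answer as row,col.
lane 4⇒4/4=1, 4 mod 4=0
i=3  r:1+8⇒9  c:2·0+1⇒1

9,1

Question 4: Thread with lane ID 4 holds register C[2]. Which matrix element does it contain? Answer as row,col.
4: G=1,T=0
[2] (1+8,0*2+0) = (9,0)

9,0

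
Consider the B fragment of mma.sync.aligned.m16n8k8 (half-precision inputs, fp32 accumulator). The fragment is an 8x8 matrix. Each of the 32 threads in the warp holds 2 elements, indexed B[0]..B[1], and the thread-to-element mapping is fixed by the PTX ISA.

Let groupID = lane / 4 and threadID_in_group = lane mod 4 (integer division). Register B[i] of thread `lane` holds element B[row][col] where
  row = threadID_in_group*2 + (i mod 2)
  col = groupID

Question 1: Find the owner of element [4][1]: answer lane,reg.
c=1⇒gr=1  r=4⇒th=2,odd=0
L=1*4+2=6  i=0=0

6,0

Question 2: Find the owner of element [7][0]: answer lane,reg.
3,1

c:0=>grp=0  r:7=>tig=3,lo=1
L=0*4+3=3  i=1=1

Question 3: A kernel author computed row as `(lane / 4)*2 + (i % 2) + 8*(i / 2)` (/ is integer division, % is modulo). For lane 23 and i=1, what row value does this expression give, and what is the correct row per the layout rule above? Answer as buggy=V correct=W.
buggy=11 correct=7

`(lane / 4)*2 + (i % 2) + 8*(i / 2)`[23,1]->11
lane 23: g=5 (23/4), t=3 (23%4)
i=1: r=3*2+1=7, c=g=5
row: 11 vs 7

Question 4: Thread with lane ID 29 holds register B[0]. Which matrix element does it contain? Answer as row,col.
lane 29->29/4=7, 29 mod 4=1
i=0  r:2·1+0->2  c:7

2,7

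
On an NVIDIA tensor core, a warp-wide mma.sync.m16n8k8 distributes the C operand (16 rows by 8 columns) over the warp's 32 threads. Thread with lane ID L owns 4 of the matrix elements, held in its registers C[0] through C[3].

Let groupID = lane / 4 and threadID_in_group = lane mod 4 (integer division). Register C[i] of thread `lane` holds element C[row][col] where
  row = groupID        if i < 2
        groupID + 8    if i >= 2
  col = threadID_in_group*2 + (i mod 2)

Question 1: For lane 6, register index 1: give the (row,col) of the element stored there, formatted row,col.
6: G=1,T=2
[1] (1+0,2*2+1) = (1,5)

1,5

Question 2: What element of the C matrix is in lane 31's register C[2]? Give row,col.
31: G=7,T=3
[2] (7+8,3*2+0) = (15,6)

15,6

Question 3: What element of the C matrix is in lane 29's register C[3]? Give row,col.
29: gid=7,tid=1
[3] (7+8,1*2+1) = (15,3)

15,3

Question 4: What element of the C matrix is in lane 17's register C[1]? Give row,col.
4,3

lane 17: G=4 (17/4), T=1 (17%4)
i=1: r=4+0=4, c=1*2+1=3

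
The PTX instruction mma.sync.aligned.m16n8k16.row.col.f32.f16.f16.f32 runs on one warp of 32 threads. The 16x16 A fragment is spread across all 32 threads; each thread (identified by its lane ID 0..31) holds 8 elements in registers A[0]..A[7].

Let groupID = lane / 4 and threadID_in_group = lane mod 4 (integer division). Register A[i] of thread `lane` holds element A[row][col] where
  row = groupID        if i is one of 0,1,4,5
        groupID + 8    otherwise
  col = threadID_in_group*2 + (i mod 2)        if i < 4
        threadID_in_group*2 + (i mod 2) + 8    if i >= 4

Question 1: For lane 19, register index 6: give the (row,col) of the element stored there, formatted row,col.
12,14

L=19→G=19>>2=4, T=19&3=3
[6]→row 4+8=12  col 3·2+0+8=14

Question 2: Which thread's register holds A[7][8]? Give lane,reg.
r: 7->gid=7,r8=0  c: 8->c8=1,tid=0,i&1=0
L=7*4+0=28  i=1*4+0*2+0=4

28,4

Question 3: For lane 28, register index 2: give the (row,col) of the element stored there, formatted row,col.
lane 28: grp=7 (28/4), tig=0 (28%4)
i=2: r=7+8=15, c=0*2+0+0=0

15,0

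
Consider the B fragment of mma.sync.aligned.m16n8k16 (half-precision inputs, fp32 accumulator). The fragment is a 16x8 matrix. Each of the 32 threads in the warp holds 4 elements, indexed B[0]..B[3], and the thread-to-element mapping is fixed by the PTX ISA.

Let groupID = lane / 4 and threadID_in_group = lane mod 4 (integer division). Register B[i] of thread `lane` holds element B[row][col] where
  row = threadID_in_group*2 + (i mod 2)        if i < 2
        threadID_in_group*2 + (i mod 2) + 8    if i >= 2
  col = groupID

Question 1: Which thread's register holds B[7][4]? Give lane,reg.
c=4⇒gr=4  r=7⇒Rb=0,th=3,odd=1
L=4*4+3=19  i=0*2+1=1

19,1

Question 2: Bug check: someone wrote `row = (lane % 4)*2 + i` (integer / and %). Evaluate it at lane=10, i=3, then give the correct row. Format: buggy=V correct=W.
`(lane % 4)*2 + i`[10,3]→7
10: G=2,T=2
[3] (2*2+1+8,2) = (13,2)
row: 7 vs 13

buggy=7 correct=13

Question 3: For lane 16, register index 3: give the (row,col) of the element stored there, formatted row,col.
L=16->gid=16>>2=4, tid=16&3=0
[3]->row 0·2+1+8=9  col gid=4

9,4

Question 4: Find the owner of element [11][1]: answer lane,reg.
c=1->g=1  r=11->rb=1,t=1,b0=1
L=1*4+1=5  i=1*2+1=3

5,3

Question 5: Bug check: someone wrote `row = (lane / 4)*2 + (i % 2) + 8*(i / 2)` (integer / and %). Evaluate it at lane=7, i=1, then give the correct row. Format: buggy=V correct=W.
buggy=3 correct=7

`(lane / 4)*2 + (i % 2) + 8*(i / 2)`[7,1]→3
lane 7→7/4=1, 7 mod 4=3
i=1  r:2·3+1+0→7  c:1
row: 3 vs 7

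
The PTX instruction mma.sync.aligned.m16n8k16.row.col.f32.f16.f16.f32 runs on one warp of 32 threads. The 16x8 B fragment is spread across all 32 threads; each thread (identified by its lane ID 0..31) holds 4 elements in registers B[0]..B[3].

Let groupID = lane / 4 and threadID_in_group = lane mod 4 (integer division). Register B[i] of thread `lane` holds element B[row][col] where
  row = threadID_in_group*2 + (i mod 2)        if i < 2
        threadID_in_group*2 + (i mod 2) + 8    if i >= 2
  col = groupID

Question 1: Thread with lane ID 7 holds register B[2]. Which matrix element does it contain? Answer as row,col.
L=7->g=7>>2=1, t=7&3=3
[2]->row 3·2+0+8=14  col g=1

14,1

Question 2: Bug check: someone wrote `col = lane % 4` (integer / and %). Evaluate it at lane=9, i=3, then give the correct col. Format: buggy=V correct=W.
buggy=1 correct=2

`lane % 4`[9,3]->1
lane 9->9/4=2, 9 mod 4=1
i=3  r:2·1+1+8->11  c:2
col: 1 vs 2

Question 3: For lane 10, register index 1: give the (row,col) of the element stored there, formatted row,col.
lane 10⇒10/4=2, 10 mod 4=2
i=1  r:2·2+1+0⇒5  c:2

5,2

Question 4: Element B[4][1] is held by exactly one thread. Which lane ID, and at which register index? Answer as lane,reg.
6,0

c=1→G=1  r=4→rhi=0,T=2,p=0
L=1*4+2=6  i=0*2+0=0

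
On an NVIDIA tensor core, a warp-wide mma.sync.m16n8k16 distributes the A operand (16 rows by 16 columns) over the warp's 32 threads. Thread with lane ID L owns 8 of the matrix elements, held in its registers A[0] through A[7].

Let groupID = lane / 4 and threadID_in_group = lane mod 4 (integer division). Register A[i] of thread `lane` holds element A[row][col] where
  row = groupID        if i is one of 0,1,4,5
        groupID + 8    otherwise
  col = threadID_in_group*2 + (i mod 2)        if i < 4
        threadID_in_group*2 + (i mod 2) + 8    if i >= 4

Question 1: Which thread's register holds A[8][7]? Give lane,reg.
r=8->g=0,rb=1  c=7->cb=0,t=3,b0=1
L=0*4+3=3  i=0*4+1*2+1=3

3,3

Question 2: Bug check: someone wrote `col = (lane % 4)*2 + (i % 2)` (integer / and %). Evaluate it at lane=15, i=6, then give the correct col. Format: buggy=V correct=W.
buggy=6 correct=14

`(lane % 4)*2 + (i % 2)`[15,6]->6
15: gid=3,tid=3
[6] (3+8,3*2+0+8) = (11,14)
col: 6 vs 14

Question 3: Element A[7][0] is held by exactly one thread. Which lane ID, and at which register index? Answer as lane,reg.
28,0

r=7→G=7,rhi=0  c=0→chi=0,T=0,p=0
L=7*4+0=28  i=0*4+0*2+0=0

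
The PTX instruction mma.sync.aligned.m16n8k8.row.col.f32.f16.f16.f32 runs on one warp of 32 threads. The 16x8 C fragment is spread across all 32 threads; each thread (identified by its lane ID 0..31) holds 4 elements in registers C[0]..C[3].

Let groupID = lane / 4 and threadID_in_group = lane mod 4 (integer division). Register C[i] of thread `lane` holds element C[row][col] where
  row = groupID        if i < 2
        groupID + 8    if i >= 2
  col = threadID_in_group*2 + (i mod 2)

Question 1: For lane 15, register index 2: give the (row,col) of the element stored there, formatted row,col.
11,6

lane 15⇒15/4=3, 15 mod 4=3
i=2  r:3+8⇒11  c:2·3+0⇒6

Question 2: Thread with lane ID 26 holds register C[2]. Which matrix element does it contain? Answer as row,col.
14,4

L=26→G=26>>2=6, T=26&3=2
[2]→row 6+8=14  col 2·2+0=4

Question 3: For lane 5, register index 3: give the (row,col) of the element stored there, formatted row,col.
lane 5⇒5/4=1, 5 mod 4=1
i=3  r:1+8⇒9  c:2·1+1⇒3

9,3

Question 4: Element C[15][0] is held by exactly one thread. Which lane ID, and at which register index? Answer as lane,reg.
28,2

r=15→G=7,rhi=1  c=0→T=0,p=0
L=7*4+0=28  i=1*2+0=2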